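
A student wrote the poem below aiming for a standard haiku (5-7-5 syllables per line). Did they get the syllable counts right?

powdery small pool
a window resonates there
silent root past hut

Yes

Line 1: "powdery small pool": 3+1+1 = 5 ✓
Line 2: "a window resonates there": 1+2+3+1 = 7 ✓
Line 3: "silent root past hut": 2+1+1+1 = 5 ✓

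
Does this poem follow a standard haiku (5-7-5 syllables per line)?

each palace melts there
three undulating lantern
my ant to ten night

Line 1: "each palace melts there": 1+2+1+1 = 5 ✓
Line 2: "three undulating lantern": 1+4+2 = 7 ✓
Line 3: "my ant to ten night": 1+1+1+1+1 = 5 ✓

Yes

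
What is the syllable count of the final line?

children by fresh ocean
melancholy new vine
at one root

The final line: at (1), one (1), root (1) → 3

3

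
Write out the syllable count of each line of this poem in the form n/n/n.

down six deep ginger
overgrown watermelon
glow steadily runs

5/7/5

Line 1: "down six deep ginger": 1+1+1+2 = 5
Line 2: "overgrown watermelon": 3+4 = 7
Line 3: "glow steadily runs": 1+3+1 = 5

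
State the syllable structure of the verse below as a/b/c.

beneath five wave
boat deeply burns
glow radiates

4/4/4

Line 1: beneath(2) + five(1) + wave(1) = 4
Line 2: boat(1) + deeply(2) + burns(1) = 4
Line 3: glow(1) + radiates(3) = 4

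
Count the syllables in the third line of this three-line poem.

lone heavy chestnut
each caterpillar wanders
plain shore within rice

The third line: plain(1) + shore(1) + within(2) + rice(1) = 5

5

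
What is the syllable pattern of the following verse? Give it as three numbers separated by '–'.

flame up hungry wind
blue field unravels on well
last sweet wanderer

Line 1: flame (1), up (1), hungry (2), wind (1) → 5
Line 2: blue (1), field (1), unravels (3), on (1), well (1) → 7
Line 3: last (1), sweet (1), wanderer (3) → 5

5–7–5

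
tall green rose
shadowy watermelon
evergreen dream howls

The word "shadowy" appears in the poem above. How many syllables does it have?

3

"shadowy" has 3 syllables.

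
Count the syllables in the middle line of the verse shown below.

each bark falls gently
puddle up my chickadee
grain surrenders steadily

7

The middle line: puddle(2) + up(1) + my(1) + chickadee(3) = 7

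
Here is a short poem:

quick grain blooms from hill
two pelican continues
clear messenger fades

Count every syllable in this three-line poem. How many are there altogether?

17

Line 1: quick (1), grain (1), blooms (1), from (1), hill (1) → 5
Line 2: two (1), pelican (3), continues (3) → 7
Line 3: clear (1), messenger (3), fades (1) → 5
Total: 5 + 7 + 5 = 17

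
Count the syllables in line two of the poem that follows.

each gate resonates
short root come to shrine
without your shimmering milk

5

Line two: short(1) + root(1) + come(1) + to(1) + shrine(1) = 5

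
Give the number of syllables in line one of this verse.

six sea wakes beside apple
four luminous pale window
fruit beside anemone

Line one: "six sea wakes beside apple": 1+1+1+2+2 = 7

7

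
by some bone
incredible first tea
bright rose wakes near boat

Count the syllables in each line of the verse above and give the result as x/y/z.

3/6/5

Line 1: by(1) + some(1) + bone(1) = 3
Line 2: incredible(4) + first(1) + tea(1) = 6
Line 3: bright(1) + rose(1) + wakes(1) + near(1) + boat(1) = 5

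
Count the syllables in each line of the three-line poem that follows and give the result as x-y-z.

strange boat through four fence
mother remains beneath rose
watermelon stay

Line 1: strange(1) + boat(1) + through(1) + four(1) + fence(1) = 5
Line 2: mother(2) + remains(2) + beneath(2) + rose(1) = 7
Line 3: watermelon(4) + stay(1) = 5

5-7-5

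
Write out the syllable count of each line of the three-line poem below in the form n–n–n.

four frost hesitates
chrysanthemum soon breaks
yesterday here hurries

5–6–6

Line 1: four(1) + frost(1) + hesitates(3) = 5
Line 2: chrysanthemum(4) + soon(1) + breaks(1) = 6
Line 3: yesterday(3) + here(1) + hurries(2) = 6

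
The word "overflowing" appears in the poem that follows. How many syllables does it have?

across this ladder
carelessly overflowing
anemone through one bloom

4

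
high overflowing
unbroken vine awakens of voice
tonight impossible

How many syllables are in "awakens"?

3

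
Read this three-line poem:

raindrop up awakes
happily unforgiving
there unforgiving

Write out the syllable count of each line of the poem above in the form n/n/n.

Line 1: "raindrop up awakes": 2+1+2 = 5
Line 2: "happily unforgiving": 3+4 = 7
Line 3: "there unforgiving": 1+4 = 5

5/7/5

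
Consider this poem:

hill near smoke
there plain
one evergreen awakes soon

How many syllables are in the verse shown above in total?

12

Line 1: hill(1) + near(1) + smoke(1) = 3
Line 2: there(1) + plain(1) = 2
Line 3: one(1) + evergreen(3) + awakes(2) + soon(1) = 7
Total: 3 + 2 + 7 = 12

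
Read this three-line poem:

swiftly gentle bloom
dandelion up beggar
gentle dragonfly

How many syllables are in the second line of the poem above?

The second line: dandelion (4), up (1), beggar (2) → 7

7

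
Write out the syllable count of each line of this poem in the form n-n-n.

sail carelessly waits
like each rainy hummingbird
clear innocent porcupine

5-7-7

Line 1: sail (1), carelessly (3), waits (1) → 5
Line 2: like (1), each (1), rainy (2), hummingbird (3) → 7
Line 3: clear (1), innocent (3), porcupine (3) → 7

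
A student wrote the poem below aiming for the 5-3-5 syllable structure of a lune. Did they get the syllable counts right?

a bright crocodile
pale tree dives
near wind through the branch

Yes

Line 1: "a bright crocodile": 1+1+3 = 5 ✓
Line 2: "pale tree dives": 1+1+1 = 3 ✓
Line 3: "near wind through the branch": 1+1+1+1+1 = 5 ✓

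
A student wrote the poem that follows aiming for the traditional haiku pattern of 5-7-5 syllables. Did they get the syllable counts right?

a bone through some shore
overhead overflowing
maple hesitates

Line 1: a (1), bone (1), through (1), some (1), shore (1) → 5 ✓
Line 2: overhead (3), overflowing (4) → 7 ✓
Line 3: maple (2), hesitates (3) → 5 ✓

Yes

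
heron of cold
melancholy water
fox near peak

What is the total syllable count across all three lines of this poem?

13

Line 1: "heron of cold": 2+1+1 = 4
Line 2: "melancholy water": 4+2 = 6
Line 3: "fox near peak": 1+1+1 = 3
Total: 4 + 6 + 3 = 13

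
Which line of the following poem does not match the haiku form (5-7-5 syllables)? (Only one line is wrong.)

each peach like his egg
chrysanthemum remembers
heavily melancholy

Line 1: each(1) + peach(1) + like(1) + his(1) + egg(1) = 5 ✓
Line 2: chrysanthemum(4) + remembers(3) = 7 ✓
Line 3: heavily(3) + melancholy(4) = 7 (expected 5)

Line 3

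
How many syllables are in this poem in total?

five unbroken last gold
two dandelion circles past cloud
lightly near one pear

Line 1: five (1), unbroken (3), last (1), gold (1) → 6
Line 2: two (1), dandelion (4), circles (2), past (1), cloud (1) → 9
Line 3: lightly (2), near (1), one (1), pear (1) → 5
Total: 6 + 9 + 5 = 20

20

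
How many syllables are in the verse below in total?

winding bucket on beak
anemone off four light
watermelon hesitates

20

Line 1: winding(2) + bucket(2) + on(1) + beak(1) = 6
Line 2: anemone(4) + off(1) + four(1) + light(1) = 7
Line 3: watermelon(4) + hesitates(3) = 7
Total: 6 + 7 + 7 = 20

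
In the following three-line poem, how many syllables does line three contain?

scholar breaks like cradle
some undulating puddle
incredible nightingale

7

Line three: incredible (4), nightingale (3) → 7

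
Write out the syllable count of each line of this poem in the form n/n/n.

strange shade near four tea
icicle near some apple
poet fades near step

5/7/5

Line 1: strange (1), shade (1), near (1), four (1), tea (1) → 5
Line 2: icicle (3), near (1), some (1), apple (2) → 7
Line 3: poet (2), fades (1), near (1), step (1) → 5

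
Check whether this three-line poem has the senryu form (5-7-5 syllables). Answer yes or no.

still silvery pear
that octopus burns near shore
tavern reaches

No

Line 1: still(1) + silvery(3) + pear(1) = 5 ✓
Line 2: that(1) + octopus(3) + burns(1) + near(1) + shore(1) = 7 ✓
Line 3: tavern(2) + reaches(2) = 4 (expected 5)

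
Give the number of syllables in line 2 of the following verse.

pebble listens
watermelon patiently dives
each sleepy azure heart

Line 2: "watermelon patiently dives": 4+3+1 = 8

8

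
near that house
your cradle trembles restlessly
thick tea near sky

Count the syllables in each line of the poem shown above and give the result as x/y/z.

3/8/4

Line 1: near(1) + that(1) + house(1) = 3
Line 2: your(1) + cradle(2) + trembles(2) + restlessly(3) = 8
Line 3: thick(1) + tea(1) + near(1) + sky(1) = 4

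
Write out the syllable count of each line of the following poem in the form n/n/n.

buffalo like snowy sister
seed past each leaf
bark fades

Line 1: "buffalo like snowy sister": 3+1+2+2 = 8
Line 2: "seed past each leaf": 1+1+1+1 = 4
Line 3: "bark fades": 1+1 = 2

8/4/2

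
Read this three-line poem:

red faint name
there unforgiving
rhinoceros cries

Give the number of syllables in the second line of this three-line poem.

5

The second line: there(1) + unforgiving(4) = 5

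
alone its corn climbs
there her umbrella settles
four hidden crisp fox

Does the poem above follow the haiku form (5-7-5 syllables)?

Line 1: alone(2) + its(1) + corn(1) + climbs(1) = 5 ✓
Line 2: there(1) + her(1) + umbrella(3) + settles(2) = 7 ✓
Line 3: four(1) + hidden(2) + crisp(1) + fox(1) = 5 ✓

Yes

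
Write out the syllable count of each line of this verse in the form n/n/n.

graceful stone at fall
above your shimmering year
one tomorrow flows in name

5/7/7

Line 1: "graceful stone at fall": 2+1+1+1 = 5
Line 2: "above your shimmering year": 2+1+3+1 = 7
Line 3: "one tomorrow flows in name": 1+3+1+1+1 = 7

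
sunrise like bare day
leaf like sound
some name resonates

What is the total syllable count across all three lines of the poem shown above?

Line 1: sunrise (2), like (1), bare (1), day (1) → 5
Line 2: leaf (1), like (1), sound (1) → 3
Line 3: some (1), name (1), resonates (3) → 5
Total: 5 + 3 + 5 = 13

13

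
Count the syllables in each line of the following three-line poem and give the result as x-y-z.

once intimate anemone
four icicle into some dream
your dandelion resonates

Line 1: "once intimate anemone": 1+3+4 = 8
Line 2: "four icicle into some dream": 1+3+2+1+1 = 8
Line 3: "your dandelion resonates": 1+4+3 = 8

8-8-8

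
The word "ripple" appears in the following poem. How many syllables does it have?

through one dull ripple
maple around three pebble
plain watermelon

2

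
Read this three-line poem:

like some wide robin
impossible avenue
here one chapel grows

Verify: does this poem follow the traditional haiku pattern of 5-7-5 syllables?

Line 1: like(1) + some(1) + wide(1) + robin(2) = 5 ✓
Line 2: impossible(4) + avenue(3) = 7 ✓
Line 3: here(1) + one(1) + chapel(2) + grows(1) = 5 ✓

Yes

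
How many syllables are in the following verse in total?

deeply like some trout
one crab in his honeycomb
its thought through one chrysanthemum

20

Line 1: deeply (2), like (1), some (1), trout (1) → 5
Line 2: one (1), crab (1), in (1), his (1), honeycomb (3) → 7
Line 3: its (1), thought (1), through (1), one (1), chrysanthemum (4) → 8
Total: 5 + 7 + 8 = 20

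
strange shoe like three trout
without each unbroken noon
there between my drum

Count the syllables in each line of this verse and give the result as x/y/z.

Line 1: strange (1), shoe (1), like (1), three (1), trout (1) → 5
Line 2: without (2), each (1), unbroken (3), noon (1) → 7
Line 3: there (1), between (2), my (1), drum (1) → 5

5/7/5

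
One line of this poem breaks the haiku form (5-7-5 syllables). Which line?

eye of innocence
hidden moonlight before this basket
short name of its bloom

Line 1: eye(1) + of(1) + innocence(3) = 5 ✓
Line 2: hidden(2) + moonlight(2) + before(2) + this(1) + basket(2) = 9 (expected 7)
Line 3: short(1) + name(1) + of(1) + its(1) + bloom(1) = 5 ✓

The second line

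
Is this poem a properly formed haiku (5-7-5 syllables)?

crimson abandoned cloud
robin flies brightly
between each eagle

Line 1: crimson(2) + abandoned(3) + cloud(1) = 6 (expected 5)
Line 2: robin(2) + flies(1) + brightly(2) = 5 (expected 7)
Line 3: between(2) + each(1) + eagle(2) = 5 ✓

No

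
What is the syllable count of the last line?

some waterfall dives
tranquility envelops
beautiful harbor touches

The last line: beautiful(3) + harbor(2) + touches(2) = 7

7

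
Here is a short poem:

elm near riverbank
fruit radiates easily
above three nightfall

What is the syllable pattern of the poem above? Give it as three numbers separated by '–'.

5–7–5

Line 1: elm(1) + near(1) + riverbank(3) = 5
Line 2: fruit(1) + radiates(3) + easily(3) = 7
Line 3: above(2) + three(1) + nightfall(2) = 5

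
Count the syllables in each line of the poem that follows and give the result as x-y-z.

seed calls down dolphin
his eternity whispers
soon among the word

Line 1: "seed calls down dolphin": 1+1+1+2 = 5
Line 2: "his eternity whispers": 1+4+2 = 7
Line 3: "soon among the word": 1+2+1+1 = 5

5-7-5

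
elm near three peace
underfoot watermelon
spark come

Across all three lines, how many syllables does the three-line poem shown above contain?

Line 1: "elm near three peace": 1+1+1+1 = 4
Line 2: "underfoot watermelon": 3+4 = 7
Line 3: "spark come": 1+1 = 2
Total: 4 + 7 + 2 = 13

13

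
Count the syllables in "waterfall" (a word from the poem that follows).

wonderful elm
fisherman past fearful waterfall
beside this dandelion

"waterfall" has 3 syllables.

3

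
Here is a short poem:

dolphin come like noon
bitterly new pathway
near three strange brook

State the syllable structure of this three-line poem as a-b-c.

Line 1: dolphin (2), come (1), like (1), noon (1) → 5
Line 2: bitterly (3), new (1), pathway (2) → 6
Line 3: near (1), three (1), strange (1), brook (1) → 4

5-6-4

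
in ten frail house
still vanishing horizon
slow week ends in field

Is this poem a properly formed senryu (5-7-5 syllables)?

Line 1: in (1), ten (1), frail (1), house (1) → 4 (expected 5)
Line 2: still (1), vanishing (3), horizon (3) → 7 ✓
Line 3: slow (1), week (1), ends (1), in (1), field (1) → 5 ✓

No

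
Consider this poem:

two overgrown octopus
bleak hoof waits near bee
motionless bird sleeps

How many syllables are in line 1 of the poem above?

Line 1: two(1) + overgrown(3) + octopus(3) = 7

7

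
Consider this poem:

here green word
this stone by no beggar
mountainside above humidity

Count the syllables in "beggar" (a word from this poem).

2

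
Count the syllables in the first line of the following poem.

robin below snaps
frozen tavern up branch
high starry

The first line: robin(2) + below(2) + snaps(1) = 5

5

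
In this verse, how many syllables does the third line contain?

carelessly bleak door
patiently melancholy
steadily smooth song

The third line: steadily(3) + smooth(1) + song(1) = 5

5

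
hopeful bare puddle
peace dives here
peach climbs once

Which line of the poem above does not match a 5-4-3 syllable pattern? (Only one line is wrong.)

Line 2

Line 1: hopeful(2) + bare(1) + puddle(2) = 5 ✓
Line 2: peace(1) + dives(1) + here(1) = 3 (expected 4)
Line 3: peach(1) + climbs(1) + once(1) = 3 ✓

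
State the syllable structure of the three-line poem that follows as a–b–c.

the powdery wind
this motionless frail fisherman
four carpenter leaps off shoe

5–8–7

Line 1: the(1) + powdery(3) + wind(1) = 5
Line 2: this(1) + motionless(3) + frail(1) + fisherman(3) = 8
Line 3: four(1) + carpenter(3) + leaps(1) + off(1) + shoe(1) = 7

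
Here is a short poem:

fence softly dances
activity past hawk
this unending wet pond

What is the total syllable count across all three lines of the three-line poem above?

Line 1: fence(1) + softly(2) + dances(2) = 5
Line 2: activity(4) + past(1) + hawk(1) = 6
Line 3: this(1) + unending(3) + wet(1) + pond(1) = 6
Total: 5 + 6 + 6 = 17

17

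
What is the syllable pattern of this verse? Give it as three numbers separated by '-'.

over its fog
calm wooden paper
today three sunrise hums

Line 1: "over its fog": 2+1+1 = 4
Line 2: "calm wooden paper": 1+2+2 = 5
Line 3: "today three sunrise hums": 2+1+2+1 = 6

4-5-6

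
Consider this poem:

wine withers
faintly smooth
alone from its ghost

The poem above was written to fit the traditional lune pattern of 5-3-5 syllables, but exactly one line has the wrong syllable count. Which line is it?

The first line

Line 1: wine (1), withers (2) → 3 (expected 5)
Line 2: faintly (2), smooth (1) → 3 ✓
Line 3: alone (2), from (1), its (1), ghost (1) → 5 ✓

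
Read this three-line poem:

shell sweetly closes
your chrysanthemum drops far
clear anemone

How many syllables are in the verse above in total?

17

Line 1: "shell sweetly closes": 1+2+2 = 5
Line 2: "your chrysanthemum drops far": 1+4+1+1 = 7
Line 3: "clear anemone": 1+4 = 5
Total: 5 + 7 + 5 = 17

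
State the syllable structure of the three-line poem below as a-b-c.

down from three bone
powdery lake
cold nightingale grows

4-4-5

Line 1: down (1), from (1), three (1), bone (1) → 4
Line 2: powdery (3), lake (1) → 4
Line 3: cold (1), nightingale (3), grows (1) → 5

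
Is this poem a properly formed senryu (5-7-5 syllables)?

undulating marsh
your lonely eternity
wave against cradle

Yes

Line 1: undulating(4) + marsh(1) = 5 ✓
Line 2: your(1) + lonely(2) + eternity(4) = 7 ✓
Line 3: wave(1) + against(2) + cradle(2) = 5 ✓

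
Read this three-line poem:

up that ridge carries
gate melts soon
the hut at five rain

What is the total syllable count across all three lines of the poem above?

Line 1: up (1), that (1), ridge (1), carries (2) → 5
Line 2: gate (1), melts (1), soon (1) → 3
Line 3: the (1), hut (1), at (1), five (1), rain (1) → 5
Total: 5 + 3 + 5 = 13

13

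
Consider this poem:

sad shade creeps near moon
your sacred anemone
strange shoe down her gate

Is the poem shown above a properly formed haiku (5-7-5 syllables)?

Yes

Line 1: sad(1) + shade(1) + creeps(1) + near(1) + moon(1) = 5 ✓
Line 2: your(1) + sacred(2) + anemone(4) = 7 ✓
Line 3: strange(1) + shoe(1) + down(1) + her(1) + gate(1) = 5 ✓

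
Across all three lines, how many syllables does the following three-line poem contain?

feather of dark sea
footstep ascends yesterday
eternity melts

17

Line 1: "feather of dark sea": 2+1+1+1 = 5
Line 2: "footstep ascends yesterday": 2+2+3 = 7
Line 3: "eternity melts": 4+1 = 5
Total: 5 + 7 + 5 = 17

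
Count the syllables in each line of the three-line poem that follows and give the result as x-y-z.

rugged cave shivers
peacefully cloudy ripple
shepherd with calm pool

Line 1: rugged (2), cave (1), shivers (2) → 5
Line 2: peacefully (3), cloudy (2), ripple (2) → 7
Line 3: shepherd (2), with (1), calm (1), pool (1) → 5

5-7-5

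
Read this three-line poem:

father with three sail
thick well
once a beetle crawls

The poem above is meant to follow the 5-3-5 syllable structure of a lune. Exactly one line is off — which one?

Line 1: father (2), with (1), three (1), sail (1) → 5 ✓
Line 2: thick (1), well (1) → 2 (expected 3)
Line 3: once (1), a (1), beetle (2), crawls (1) → 5 ✓

Line 2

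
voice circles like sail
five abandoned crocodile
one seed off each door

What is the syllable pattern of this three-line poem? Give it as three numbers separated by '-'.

5-7-5

Line 1: voice(1) + circles(2) + like(1) + sail(1) = 5
Line 2: five(1) + abandoned(3) + crocodile(3) = 7
Line 3: one(1) + seed(1) + off(1) + each(1) + door(1) = 5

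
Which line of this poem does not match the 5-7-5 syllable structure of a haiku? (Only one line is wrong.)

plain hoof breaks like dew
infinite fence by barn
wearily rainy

Line 2

Line 1: plain(1) + hoof(1) + breaks(1) + like(1) + dew(1) = 5 ✓
Line 2: infinite(3) + fence(1) + by(1) + barn(1) = 6 (expected 7)
Line 3: wearily(3) + rainy(2) = 5 ✓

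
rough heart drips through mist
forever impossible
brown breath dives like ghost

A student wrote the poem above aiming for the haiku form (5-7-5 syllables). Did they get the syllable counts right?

Yes

Line 1: rough(1) + heart(1) + drips(1) + through(1) + mist(1) = 5 ✓
Line 2: forever(3) + impossible(4) = 7 ✓
Line 3: brown(1) + breath(1) + dives(1) + like(1) + ghost(1) = 5 ✓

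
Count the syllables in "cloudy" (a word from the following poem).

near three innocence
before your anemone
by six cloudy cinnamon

2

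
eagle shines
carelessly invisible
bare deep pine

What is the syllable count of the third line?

3

The third line: "bare deep pine": 1+1+1 = 3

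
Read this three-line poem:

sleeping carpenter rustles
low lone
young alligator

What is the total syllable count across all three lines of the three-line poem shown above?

Line 1: "sleeping carpenter rustles": 2+3+2 = 7
Line 2: "low lone": 1+1 = 2
Line 3: "young alligator": 1+4 = 5
Total: 7 + 2 + 5 = 14

14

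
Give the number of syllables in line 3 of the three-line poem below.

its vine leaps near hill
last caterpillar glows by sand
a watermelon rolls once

Line 3: a (1), watermelon (4), rolls (1), once (1) → 7

7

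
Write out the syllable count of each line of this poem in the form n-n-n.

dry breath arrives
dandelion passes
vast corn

4-6-2

Line 1: "dry breath arrives": 1+1+2 = 4
Line 2: "dandelion passes": 4+2 = 6
Line 3: "vast corn": 1+1 = 2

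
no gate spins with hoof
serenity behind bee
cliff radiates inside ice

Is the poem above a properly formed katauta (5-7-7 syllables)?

Yes

Line 1: no (1), gate (1), spins (1), with (1), hoof (1) → 5 ✓
Line 2: serenity (4), behind (2), bee (1) → 7 ✓
Line 3: cliff (1), radiates (3), inside (2), ice (1) → 7 ✓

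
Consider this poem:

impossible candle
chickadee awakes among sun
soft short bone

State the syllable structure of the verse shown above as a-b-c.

Line 1: "impossible candle": 4+2 = 6
Line 2: "chickadee awakes among sun": 3+2+2+1 = 8
Line 3: "soft short bone": 1+1+1 = 3

6-8-3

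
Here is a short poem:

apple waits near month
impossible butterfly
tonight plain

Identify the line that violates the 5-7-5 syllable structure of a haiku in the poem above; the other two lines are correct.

Line 3

Line 1: apple (2), waits (1), near (1), month (1) → 5 ✓
Line 2: impossible (4), butterfly (3) → 7 ✓
Line 3: tonight (2), plain (1) → 3 (expected 5)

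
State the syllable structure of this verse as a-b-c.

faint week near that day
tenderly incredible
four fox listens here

Line 1: faint (1), week (1), near (1), that (1), day (1) → 5
Line 2: tenderly (3), incredible (4) → 7
Line 3: four (1), fox (1), listens (2), here (1) → 5

5-7-5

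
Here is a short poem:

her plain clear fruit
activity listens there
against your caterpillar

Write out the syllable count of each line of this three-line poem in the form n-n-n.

4-7-7

Line 1: "her plain clear fruit": 1+1+1+1 = 4
Line 2: "activity listens there": 4+2+1 = 7
Line 3: "against your caterpillar": 2+1+4 = 7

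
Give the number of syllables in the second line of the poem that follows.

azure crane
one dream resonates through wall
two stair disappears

7

The second line: one (1), dream (1), resonates (3), through (1), wall (1) → 7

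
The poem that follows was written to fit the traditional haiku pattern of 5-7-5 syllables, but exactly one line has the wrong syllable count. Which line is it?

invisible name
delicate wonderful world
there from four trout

Line 3

Line 1: invisible(4) + name(1) = 5 ✓
Line 2: delicate(3) + wonderful(3) + world(1) = 7 ✓
Line 3: there(1) + from(1) + four(1) + trout(1) = 4 (expected 5)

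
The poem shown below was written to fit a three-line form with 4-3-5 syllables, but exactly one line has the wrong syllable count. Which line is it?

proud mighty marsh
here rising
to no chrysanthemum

Line 3

Line 1: proud (1), mighty (2), marsh (1) → 4 ✓
Line 2: here (1), rising (2) → 3 ✓
Line 3: to (1), no (1), chrysanthemum (4) → 6 (expected 5)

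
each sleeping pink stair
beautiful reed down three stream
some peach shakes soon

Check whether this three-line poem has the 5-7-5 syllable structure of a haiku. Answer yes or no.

No

Line 1: each (1), sleeping (2), pink (1), stair (1) → 5 ✓
Line 2: beautiful (3), reed (1), down (1), three (1), stream (1) → 7 ✓
Line 3: some (1), peach (1), shakes (1), soon (1) → 4 (expected 5)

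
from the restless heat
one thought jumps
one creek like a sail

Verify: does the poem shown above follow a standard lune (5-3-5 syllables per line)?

Yes

Line 1: from(1) + the(1) + restless(2) + heat(1) = 5 ✓
Line 2: one(1) + thought(1) + jumps(1) = 3 ✓
Line 3: one(1) + creek(1) + like(1) + a(1) + sail(1) = 5 ✓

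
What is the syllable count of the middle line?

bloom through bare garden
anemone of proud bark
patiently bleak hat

7

The middle line: "anemone of proud bark": 4+1+1+1 = 7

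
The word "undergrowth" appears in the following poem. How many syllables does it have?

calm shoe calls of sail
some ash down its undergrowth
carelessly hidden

3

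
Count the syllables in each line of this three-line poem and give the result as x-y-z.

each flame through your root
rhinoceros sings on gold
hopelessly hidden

Line 1: "each flame through your root": 1+1+1+1+1 = 5
Line 2: "rhinoceros sings on gold": 4+1+1+1 = 7
Line 3: "hopelessly hidden": 3+2 = 5

5-7-5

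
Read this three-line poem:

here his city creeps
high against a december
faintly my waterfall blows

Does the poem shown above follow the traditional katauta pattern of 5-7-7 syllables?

Line 1: here(1) + his(1) + city(2) + creeps(1) = 5 ✓
Line 2: high(1) + against(2) + a(1) + december(3) = 7 ✓
Line 3: faintly(2) + my(1) + waterfall(3) + blows(1) = 7 ✓

Yes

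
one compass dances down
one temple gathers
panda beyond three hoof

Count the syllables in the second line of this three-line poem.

The second line: one(1) + temple(2) + gathers(2) = 5

5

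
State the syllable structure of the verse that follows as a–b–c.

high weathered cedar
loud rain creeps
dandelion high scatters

Line 1: "high weathered cedar": 1+2+2 = 5
Line 2: "loud rain creeps": 1+1+1 = 3
Line 3: "dandelion high scatters": 4+1+2 = 7

5–3–7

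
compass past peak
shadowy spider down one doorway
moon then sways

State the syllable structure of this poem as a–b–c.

4–9–3

Line 1: "compass past peak": 2+1+1 = 4
Line 2: "shadowy spider down one doorway": 3+2+1+1+2 = 9
Line 3: "moon then sways": 1+1+1 = 3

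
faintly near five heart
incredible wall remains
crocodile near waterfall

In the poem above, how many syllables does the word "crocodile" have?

"crocodile" has 3 syllables.

3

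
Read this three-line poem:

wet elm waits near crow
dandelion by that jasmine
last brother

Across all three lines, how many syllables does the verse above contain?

Line 1: "wet elm waits near crow": 1+1+1+1+1 = 5
Line 2: "dandelion by that jasmine": 4+1+1+2 = 8
Line 3: "last brother": 1+2 = 3
Total: 5 + 8 + 3 = 16

16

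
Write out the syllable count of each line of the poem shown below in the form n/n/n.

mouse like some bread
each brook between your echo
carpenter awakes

4/7/5

Line 1: mouse (1), like (1), some (1), bread (1) → 4
Line 2: each (1), brook (1), between (2), your (1), echo (2) → 7
Line 3: carpenter (3), awakes (2) → 5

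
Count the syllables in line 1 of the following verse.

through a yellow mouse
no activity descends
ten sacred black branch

Line 1: through (1), a (1), yellow (2), mouse (1) → 5

5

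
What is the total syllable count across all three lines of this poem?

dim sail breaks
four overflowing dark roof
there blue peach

13

Line 1: "dim sail breaks": 1+1+1 = 3
Line 2: "four overflowing dark roof": 1+4+1+1 = 7
Line 3: "there blue peach": 1+1+1 = 3
Total: 3 + 7 + 3 = 13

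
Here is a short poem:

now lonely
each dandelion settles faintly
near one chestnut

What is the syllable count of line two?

9

Line two: each(1) + dandelion(4) + settles(2) + faintly(2) = 9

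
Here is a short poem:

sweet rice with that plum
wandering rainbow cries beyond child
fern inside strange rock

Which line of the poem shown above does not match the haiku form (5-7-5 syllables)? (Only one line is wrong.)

The second line

Line 1: "sweet rice with that plum": 1+1+1+1+1 = 5 ✓
Line 2: "wandering rainbow cries beyond child": 3+2+1+2+1 = 9 (expected 7)
Line 3: "fern inside strange rock": 1+2+1+1 = 5 ✓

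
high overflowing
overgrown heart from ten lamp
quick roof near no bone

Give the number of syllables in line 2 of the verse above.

7

Line 2: "overgrown heart from ten lamp": 3+1+1+1+1 = 7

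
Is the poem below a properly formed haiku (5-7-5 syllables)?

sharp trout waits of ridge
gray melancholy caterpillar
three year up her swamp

Line 1: sharp(1) + trout(1) + waits(1) + of(1) + ridge(1) = 5 ✓
Line 2: gray(1) + melancholy(4) + caterpillar(4) = 9 (expected 7)
Line 3: three(1) + year(1) + up(1) + her(1) + swamp(1) = 5 ✓

No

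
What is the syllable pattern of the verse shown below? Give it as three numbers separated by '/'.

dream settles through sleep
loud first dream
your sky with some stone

5/3/5

Line 1: "dream settles through sleep": 1+2+1+1 = 5
Line 2: "loud first dream": 1+1+1 = 3
Line 3: "your sky with some stone": 1+1+1+1+1 = 5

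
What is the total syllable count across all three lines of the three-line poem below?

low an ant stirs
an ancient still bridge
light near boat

Line 1: "low an ant stirs": 1+1+1+1 = 4
Line 2: "an ancient still bridge": 1+2+1+1 = 5
Line 3: "light near boat": 1+1+1 = 3
Total: 4 + 5 + 3 = 12

12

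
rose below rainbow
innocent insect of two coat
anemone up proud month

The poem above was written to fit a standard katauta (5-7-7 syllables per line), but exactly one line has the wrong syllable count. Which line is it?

Line 2

Line 1: "rose below rainbow": 1+2+2 = 5 ✓
Line 2: "innocent insect of two coat": 3+2+1+1+1 = 8 (expected 7)
Line 3: "anemone up proud month": 4+1+1+1 = 7 ✓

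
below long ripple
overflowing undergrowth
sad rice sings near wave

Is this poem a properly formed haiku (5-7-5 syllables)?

Yes

Line 1: "below long ripple": 2+1+2 = 5 ✓
Line 2: "overflowing undergrowth": 4+3 = 7 ✓
Line 3: "sad rice sings near wave": 1+1+1+1+1 = 5 ✓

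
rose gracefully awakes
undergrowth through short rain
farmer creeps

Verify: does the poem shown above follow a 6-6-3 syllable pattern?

Yes

Line 1: "rose gracefully awakes": 1+3+2 = 6 ✓
Line 2: "undergrowth through short rain": 3+1+1+1 = 6 ✓
Line 3: "farmer creeps": 2+1 = 3 ✓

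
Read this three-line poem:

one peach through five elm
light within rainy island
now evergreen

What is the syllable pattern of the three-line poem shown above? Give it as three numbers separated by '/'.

Line 1: one(1) + peach(1) + through(1) + five(1) + elm(1) = 5
Line 2: light(1) + within(2) + rainy(2) + island(2) = 7
Line 3: now(1) + evergreen(3) = 4

5/7/4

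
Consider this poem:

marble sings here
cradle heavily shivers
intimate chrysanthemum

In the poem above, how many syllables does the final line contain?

7

The final line: intimate(3) + chrysanthemum(4) = 7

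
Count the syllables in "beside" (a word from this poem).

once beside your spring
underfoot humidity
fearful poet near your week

2

"beside" has 2 syllables.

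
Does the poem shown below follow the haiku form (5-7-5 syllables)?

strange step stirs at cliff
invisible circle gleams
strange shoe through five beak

Line 1: strange (1), step (1), stirs (1), at (1), cliff (1) → 5 ✓
Line 2: invisible (4), circle (2), gleams (1) → 7 ✓
Line 3: strange (1), shoe (1), through (1), five (1), beak (1) → 5 ✓

Yes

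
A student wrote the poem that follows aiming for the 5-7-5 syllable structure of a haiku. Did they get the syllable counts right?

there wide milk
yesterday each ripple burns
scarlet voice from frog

No

Line 1: there(1) + wide(1) + milk(1) = 3 (expected 5)
Line 2: yesterday(3) + each(1) + ripple(2) + burns(1) = 7 ✓
Line 3: scarlet(2) + voice(1) + from(1) + frog(1) = 5 ✓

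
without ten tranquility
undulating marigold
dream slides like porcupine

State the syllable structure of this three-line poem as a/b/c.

7/7/6

Line 1: without (2), ten (1), tranquility (4) → 7
Line 2: undulating (4), marigold (3) → 7
Line 3: dream (1), slides (1), like (1), porcupine (3) → 6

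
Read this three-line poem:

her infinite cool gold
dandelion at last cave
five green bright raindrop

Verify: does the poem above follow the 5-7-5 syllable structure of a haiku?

No

Line 1: her (1), infinite (3), cool (1), gold (1) → 6 (expected 5)
Line 2: dandelion (4), at (1), last (1), cave (1) → 7 ✓
Line 3: five (1), green (1), bright (1), raindrop (2) → 5 ✓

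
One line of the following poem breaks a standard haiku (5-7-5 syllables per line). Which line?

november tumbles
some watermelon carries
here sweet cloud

Line 3

Line 1: "november tumbles": 3+2 = 5 ✓
Line 2: "some watermelon carries": 1+4+2 = 7 ✓
Line 3: "here sweet cloud": 1+1+1 = 3 (expected 5)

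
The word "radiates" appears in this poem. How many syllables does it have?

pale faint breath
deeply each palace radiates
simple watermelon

3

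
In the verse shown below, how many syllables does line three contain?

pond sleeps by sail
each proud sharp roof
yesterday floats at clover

Line three: yesterday(3) + floats(1) + at(1) + clover(2) = 7

7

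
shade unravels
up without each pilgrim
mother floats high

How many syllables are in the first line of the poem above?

The first line: shade (1), unravels (3) → 4

4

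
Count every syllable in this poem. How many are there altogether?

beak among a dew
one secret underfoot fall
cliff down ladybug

Line 1: beak(1) + among(2) + a(1) + dew(1) = 5
Line 2: one(1) + secret(2) + underfoot(3) + fall(1) = 7
Line 3: cliff(1) + down(1) + ladybug(3) = 5
Total: 5 + 7 + 5 = 17

17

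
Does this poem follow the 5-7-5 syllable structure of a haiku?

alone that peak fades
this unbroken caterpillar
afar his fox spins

No

Line 1: alone(2) + that(1) + peak(1) + fades(1) = 5 ✓
Line 2: this(1) + unbroken(3) + caterpillar(4) = 8 (expected 7)
Line 3: afar(2) + his(1) + fox(1) + spins(1) = 5 ✓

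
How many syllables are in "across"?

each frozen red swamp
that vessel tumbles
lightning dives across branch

2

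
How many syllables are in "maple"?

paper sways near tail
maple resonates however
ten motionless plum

"maple" has 2 syllables.

2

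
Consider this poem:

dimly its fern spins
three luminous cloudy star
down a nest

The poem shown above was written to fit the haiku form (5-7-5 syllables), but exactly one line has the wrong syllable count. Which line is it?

Line 1: dimly(2) + its(1) + fern(1) + spins(1) = 5 ✓
Line 2: three(1) + luminous(3) + cloudy(2) + star(1) = 7 ✓
Line 3: down(1) + a(1) + nest(1) = 3 (expected 5)

Line 3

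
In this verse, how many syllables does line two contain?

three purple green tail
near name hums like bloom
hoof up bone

5

Line two: "near name hums like bloom": 1+1+1+1+1 = 5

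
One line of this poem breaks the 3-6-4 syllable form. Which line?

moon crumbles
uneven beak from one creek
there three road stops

Line 2

Line 1: "moon crumbles": 1+2 = 3 ✓
Line 2: "uneven beak from one creek": 3+1+1+1+1 = 7 (expected 6)
Line 3: "there three road stops": 1+1+1+1 = 4 ✓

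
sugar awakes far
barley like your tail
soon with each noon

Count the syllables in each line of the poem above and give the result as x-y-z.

Line 1: sugar (2), awakes (2), far (1) → 5
Line 2: barley (2), like (1), your (1), tail (1) → 5
Line 3: soon (1), with (1), each (1), noon (1) → 4

5-5-4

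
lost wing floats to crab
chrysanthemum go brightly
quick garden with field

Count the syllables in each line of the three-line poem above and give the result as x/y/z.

5/7/5

Line 1: lost(1) + wing(1) + floats(1) + to(1) + crab(1) = 5
Line 2: chrysanthemum(4) + go(1) + brightly(2) = 7
Line 3: quick(1) + garden(2) + with(1) + field(1) = 5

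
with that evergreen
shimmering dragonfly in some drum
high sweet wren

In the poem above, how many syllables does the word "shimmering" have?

"shimmering" has 3 syllables.

3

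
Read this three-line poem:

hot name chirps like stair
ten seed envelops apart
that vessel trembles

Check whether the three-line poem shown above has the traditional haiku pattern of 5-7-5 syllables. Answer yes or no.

Yes

Line 1: "hot name chirps like stair": 1+1+1+1+1 = 5 ✓
Line 2: "ten seed envelops apart": 1+1+3+2 = 7 ✓
Line 3: "that vessel trembles": 1+2+2 = 5 ✓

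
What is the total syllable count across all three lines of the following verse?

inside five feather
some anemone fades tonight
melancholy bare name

19

Line 1: inside(2) + five(1) + feather(2) = 5
Line 2: some(1) + anemone(4) + fades(1) + tonight(2) = 8
Line 3: melancholy(4) + bare(1) + name(1) = 6
Total: 5 + 8 + 6 = 19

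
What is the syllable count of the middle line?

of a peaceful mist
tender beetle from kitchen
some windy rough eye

The middle line: "tender beetle from kitchen": 2+2+1+2 = 7

7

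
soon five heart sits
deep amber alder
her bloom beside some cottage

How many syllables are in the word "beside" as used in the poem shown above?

2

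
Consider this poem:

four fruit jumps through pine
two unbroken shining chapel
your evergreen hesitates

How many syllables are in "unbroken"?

3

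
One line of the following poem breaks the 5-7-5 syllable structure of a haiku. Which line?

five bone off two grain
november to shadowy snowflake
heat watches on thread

Line 1: five(1) + bone(1) + off(1) + two(1) + grain(1) = 5 ✓
Line 2: november(3) + to(1) + shadowy(3) + snowflake(2) = 9 (expected 7)
Line 3: heat(1) + watches(2) + on(1) + thread(1) = 5 ✓

The second line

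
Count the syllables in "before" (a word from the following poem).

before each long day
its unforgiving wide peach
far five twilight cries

2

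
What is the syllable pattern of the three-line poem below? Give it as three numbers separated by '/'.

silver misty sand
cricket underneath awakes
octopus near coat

Line 1: silver(2) + misty(2) + sand(1) = 5
Line 2: cricket(2) + underneath(3) + awakes(2) = 7
Line 3: octopus(3) + near(1) + coat(1) = 5

5/7/5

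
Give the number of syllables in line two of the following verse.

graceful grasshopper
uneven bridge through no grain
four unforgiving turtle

7

Line two: uneven (3), bridge (1), through (1), no (1), grain (1) → 7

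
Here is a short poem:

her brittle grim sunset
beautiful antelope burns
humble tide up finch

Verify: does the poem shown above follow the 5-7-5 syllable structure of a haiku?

No

Line 1: her(1) + brittle(2) + grim(1) + sunset(2) = 6 (expected 5)
Line 2: beautiful(3) + antelope(3) + burns(1) = 7 ✓
Line 3: humble(2) + tide(1) + up(1) + finch(1) = 5 ✓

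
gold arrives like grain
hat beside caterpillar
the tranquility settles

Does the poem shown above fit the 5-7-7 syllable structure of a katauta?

Yes

Line 1: gold (1), arrives (2), like (1), grain (1) → 5 ✓
Line 2: hat (1), beside (2), caterpillar (4) → 7 ✓
Line 3: the (1), tranquility (4), settles (2) → 7 ✓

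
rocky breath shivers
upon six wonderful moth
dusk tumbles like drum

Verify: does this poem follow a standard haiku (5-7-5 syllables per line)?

Yes

Line 1: rocky (2), breath (1), shivers (2) → 5 ✓
Line 2: upon (2), six (1), wonderful (3), moth (1) → 7 ✓
Line 3: dusk (1), tumbles (2), like (1), drum (1) → 5 ✓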